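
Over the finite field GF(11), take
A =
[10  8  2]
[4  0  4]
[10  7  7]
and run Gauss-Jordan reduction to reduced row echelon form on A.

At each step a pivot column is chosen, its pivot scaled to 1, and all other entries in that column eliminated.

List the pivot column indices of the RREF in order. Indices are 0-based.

pivot columns: 0, 1, 2

[1] R0 /= 10  ⇒  (1, 3, 9)
     R1 -= 4·R0  ⇒  (0, 10, 1)
     R2 -= 10·R0  ⇒  (0, 10, 5)
[2] R1 /= 10  ⇒  (0, 1, 10)
     R0 -= 3·R1  ⇒  (1, 0, 1)
     R2 -= 10·R1  ⇒  (0, 0, 4)
[3] R2 /= 4  ⇒  (0, 0, 1)
     R0 -= 1·R2  ⇒  (1, 0, 0)
     R1 -= 10·R2  ⇒  (0, 1, 0)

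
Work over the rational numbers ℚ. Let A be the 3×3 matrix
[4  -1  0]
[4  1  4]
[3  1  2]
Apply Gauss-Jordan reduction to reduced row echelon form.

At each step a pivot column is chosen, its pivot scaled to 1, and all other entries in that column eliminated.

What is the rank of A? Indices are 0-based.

step 1: normalize row 0 (÷4) = (1, -1/4, 0)
  row 1: subtract 4×row0 = (0, 2, 4)
  row 2: subtract 3×row0 = (0, 7/4, 2)
step 2: normalize row 1 (÷2) = (0, 1, 2)
  row 0: subtract -1/4×row1 = (1, 0, 1/2)
  row 2: subtract 7/4×row1 = (0, 0, -3/2)
step 3: normalize row 2 (÷-3/2) = (0, 0, 1)
  row 0: subtract 1/2×row2 = (1, 0, 0)
  row 1: subtract 2×row2 = (0, 1, 0)

rank = 3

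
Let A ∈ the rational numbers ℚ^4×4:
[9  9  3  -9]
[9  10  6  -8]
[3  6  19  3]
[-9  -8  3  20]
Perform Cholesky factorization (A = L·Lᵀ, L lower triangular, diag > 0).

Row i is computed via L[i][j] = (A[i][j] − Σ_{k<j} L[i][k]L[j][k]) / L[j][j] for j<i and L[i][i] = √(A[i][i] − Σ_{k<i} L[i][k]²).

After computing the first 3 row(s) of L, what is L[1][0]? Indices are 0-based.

Step 1: L[0][0] = √(9) = 3.
  L[1][0] = (9) / L[0][0] = 3.
Step 2: L[1][1] = √(1) = 1.
  L[2][0] = (3) / L[0][0] = 1.
  L[2][1] = (3) / L[1][1] = 3.
Step 3: L[2][2] = √(9) = 3.

L[1][0] = 3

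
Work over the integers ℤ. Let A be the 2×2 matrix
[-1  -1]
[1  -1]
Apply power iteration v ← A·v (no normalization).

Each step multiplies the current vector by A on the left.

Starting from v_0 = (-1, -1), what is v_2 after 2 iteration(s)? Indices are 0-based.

v_0 = (-1, -1).
v_1 = A·v_0 = (2, 0).
v_2 = A·v_1 = (-2, 2).

v_2 = (-2, 2)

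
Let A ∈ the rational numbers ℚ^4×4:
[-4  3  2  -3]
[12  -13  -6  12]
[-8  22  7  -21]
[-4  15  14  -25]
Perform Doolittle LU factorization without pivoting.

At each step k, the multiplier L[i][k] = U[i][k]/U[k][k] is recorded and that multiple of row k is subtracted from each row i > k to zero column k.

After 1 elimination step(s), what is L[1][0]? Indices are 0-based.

L[1][0] = -3

[col 0] pivot -4
  R1 -= -3*R0 → (0, -4, 0, 3)  (L[1][0] := -3)
  R2 -= 2*R0 → (0, 16, 3, -15)  (L[2][0] := 2)
  R3 -= 1*R0 → (0, 12, 12, -22)  (L[3][0] := 1)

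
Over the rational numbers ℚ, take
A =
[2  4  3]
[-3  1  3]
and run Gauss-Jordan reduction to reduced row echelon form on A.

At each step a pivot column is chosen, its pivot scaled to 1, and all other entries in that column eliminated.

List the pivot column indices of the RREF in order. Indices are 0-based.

pivot columns: 0, 1

step 1: normalize row 0 (÷2) = (1, 2, 3/2)
  row 1: subtract -3×row0 = (0, 7, 15/2)
step 2: normalize row 1 (÷7) = (0, 1, 15/14)
  row 0: subtract 2×row1 = (1, 0, -9/14)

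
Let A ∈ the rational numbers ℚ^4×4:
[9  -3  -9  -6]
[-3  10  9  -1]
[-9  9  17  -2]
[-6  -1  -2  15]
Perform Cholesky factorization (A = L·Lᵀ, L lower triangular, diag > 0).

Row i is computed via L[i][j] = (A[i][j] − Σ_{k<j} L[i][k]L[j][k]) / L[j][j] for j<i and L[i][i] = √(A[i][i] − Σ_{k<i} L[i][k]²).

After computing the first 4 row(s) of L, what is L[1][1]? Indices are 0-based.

Step 1: L[0][0] = √(9) = 3.
  L[1][0] = (-3) / L[0][0] = -1.
Step 2: L[1][1] = √(9) = 3.
  L[2][0] = (-9) / L[0][0] = -3.
  L[2][1] = (6) / L[1][1] = 2.
Step 3: L[2][2] = √(4) = 2.
  L[3][0] = (-6) / L[0][0] = -2.
  L[3][1] = (-3) / L[1][1] = -1.
  L[3][2] = (-6) / L[2][2] = -3.
Step 4: L[3][3] = √(1) = 1.

L[1][1] = 3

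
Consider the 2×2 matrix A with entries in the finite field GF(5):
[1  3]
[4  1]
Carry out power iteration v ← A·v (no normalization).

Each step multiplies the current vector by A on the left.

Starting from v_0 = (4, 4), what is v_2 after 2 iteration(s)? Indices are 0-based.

v_2 = (1, 4)

v_0 = (4, 4).
v_1 = A·v_0 = (1, 0).
v_2 = A·v_1 = (1, 4).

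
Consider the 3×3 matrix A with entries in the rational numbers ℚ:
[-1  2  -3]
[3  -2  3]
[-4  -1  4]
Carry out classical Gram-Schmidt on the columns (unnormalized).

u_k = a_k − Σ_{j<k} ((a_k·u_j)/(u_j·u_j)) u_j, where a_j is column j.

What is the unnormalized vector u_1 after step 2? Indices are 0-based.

u_1 = (24/13, -20/13, -21/13)

Step 1: u_0 = a_0 = (-1, 3, -4).
Step 2: u_1 = a_1 − (-2/13)·u_0 = (24/13, -20/13, -21/13).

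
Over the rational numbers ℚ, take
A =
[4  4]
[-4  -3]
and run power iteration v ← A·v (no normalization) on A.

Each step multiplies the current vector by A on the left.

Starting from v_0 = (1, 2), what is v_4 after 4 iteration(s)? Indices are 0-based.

v_4 = (-72, 94)

v_0 = (1, 2).
v_1 = A·v_0 = (12, -10).
v_2 = A·v_1 = (8, -18).
v_3 = A·v_2 = (-40, 22).
v_4 = A·v_3 = (-72, 94).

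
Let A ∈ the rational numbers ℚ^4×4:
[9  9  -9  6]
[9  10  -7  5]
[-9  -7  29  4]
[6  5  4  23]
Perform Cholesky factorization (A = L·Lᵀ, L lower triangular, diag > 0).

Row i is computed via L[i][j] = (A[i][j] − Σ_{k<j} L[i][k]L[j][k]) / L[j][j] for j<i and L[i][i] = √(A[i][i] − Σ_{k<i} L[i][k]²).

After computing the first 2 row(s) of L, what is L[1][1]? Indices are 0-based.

Step 1: L[0][0] = √(9) = 3.
  L[1][0] = (9) / L[0][0] = 3.
Step 2: L[1][1] = √(1) = 1.

L[1][1] = 1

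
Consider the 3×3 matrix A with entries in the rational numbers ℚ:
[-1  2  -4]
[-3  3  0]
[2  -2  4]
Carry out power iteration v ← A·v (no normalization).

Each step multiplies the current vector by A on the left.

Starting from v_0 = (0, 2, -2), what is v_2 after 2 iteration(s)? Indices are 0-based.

v_2 = (48, -18, -36)

v_0 = (0, 2, -2).
v_1 = A·v_0 = (12, 6, -12).
v_2 = A·v_1 = (48, -18, -36).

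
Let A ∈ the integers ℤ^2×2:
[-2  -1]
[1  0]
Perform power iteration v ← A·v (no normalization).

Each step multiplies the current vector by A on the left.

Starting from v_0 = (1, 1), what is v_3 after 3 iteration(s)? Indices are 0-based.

v_3 = (-7, 5)

v_0 = (1, 1).
v_1 = A·v_0 = (-3, 1).
v_2 = A·v_1 = (5, -3).
v_3 = A·v_2 = (-7, 5).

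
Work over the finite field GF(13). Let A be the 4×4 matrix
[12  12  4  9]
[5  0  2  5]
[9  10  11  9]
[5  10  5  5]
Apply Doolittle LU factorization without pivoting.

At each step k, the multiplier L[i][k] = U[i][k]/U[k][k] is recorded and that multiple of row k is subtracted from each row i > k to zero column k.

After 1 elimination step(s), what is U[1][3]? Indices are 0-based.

U[1][3] = 11

k=0: U[0][0]=12
  eliminate (1,0): mult=8, new row 1: (0, 8, 9, 11); set L[1][0]=8
  eliminate (2,0): mult=4, new row 2: (0, 1, 8, 12); set L[2][0]=4
  eliminate (3,0): mult=8, new row 3: (0, 5, 12, 11); set L[3][0]=8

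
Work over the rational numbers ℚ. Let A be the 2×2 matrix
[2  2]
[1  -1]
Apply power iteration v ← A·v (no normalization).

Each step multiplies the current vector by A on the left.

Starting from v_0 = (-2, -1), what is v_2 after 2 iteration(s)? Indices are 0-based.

v_2 = (-14, -5)

v_0 = (-2, -1).
v_1 = A·v_0 = (-6, -1).
v_2 = A·v_1 = (-14, -5).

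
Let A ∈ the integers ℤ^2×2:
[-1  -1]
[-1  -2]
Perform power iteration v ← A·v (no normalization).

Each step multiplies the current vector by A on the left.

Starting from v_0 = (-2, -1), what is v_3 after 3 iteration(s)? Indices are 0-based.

v_0 = (-2, -1).
v_1 = A·v_0 = (3, 4).
v_2 = A·v_1 = (-7, -11).
v_3 = A·v_2 = (18, 29).

v_3 = (18, 29)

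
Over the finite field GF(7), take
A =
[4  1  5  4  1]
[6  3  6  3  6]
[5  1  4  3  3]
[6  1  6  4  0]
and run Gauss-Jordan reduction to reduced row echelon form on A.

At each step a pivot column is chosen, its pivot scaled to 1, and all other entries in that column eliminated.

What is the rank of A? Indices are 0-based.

step 1: normalize row 0 (÷4) = (1, 2, 3, 1, 2)
  row 1: subtract 6×row0 = (0, 5, 2, 4, 1)
  row 2: subtract 5×row0 = (0, 5, 3, 5, 0)
  row 3: subtract 6×row0 = (0, 3, 2, 5, 2)
step 2: normalize row 1 (÷5) = (0, 1, 6, 5, 3)
  row 0: subtract 2×row1 = (1, 0, 5, 5, 3)
  row 2: subtract 5×row1 = (0, 0, 1, 1, 6)
  row 3: subtract 3×row1 = (0, 0, 5, 4, 0)
step 3: normalize row 2 (÷1) = (0, 0, 1, 1, 6)
  row 0: subtract 5×row2 = (1, 0, 0, 0, 1)
  row 1: subtract 6×row2 = (0, 1, 0, 6, 2)
  row 3: subtract 5×row2 = (0, 0, 0, 6, 5)
step 4: normalize row 3 (÷6) = (0, 0, 0, 1, 2)
  row 1: subtract 6×row3 = (0, 1, 0, 0, 4)
  row 2: subtract 1×row3 = (0, 0, 1, 0, 4)

rank = 4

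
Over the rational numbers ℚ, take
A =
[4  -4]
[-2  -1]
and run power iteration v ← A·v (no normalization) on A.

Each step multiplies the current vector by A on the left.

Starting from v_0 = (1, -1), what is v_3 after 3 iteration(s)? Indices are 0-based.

v_0 = (1, -1).
v_1 = A·v_0 = (8, -1).
v_2 = A·v_1 = (36, -15).
v_3 = A·v_2 = (204, -57).

v_3 = (204, -57)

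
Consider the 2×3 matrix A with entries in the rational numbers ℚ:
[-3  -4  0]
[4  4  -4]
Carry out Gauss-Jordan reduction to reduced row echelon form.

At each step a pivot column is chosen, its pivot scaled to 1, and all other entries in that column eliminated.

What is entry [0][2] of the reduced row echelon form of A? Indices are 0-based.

[1] R0 /= -3  ⇒  (1, 4/3, 0)
     R1 -= 4·R0  ⇒  (0, -4/3, -4)
[2] R1 /= -4/3  ⇒  (0, 1, 3)
     R0 -= 4/3·R1  ⇒  (1, 0, -4)

M[0][2] = -4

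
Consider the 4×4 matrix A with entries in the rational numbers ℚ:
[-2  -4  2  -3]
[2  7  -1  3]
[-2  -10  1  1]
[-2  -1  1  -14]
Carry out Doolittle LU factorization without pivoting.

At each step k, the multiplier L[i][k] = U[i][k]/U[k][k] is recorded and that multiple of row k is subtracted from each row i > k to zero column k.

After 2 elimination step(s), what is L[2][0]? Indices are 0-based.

[col 0] pivot -2
  R1 -= -1*R0 → (0, 3, 1, 0)  (L[1][0] := -1)
  R2 -= 1*R0 → (0, -6, -1, 4)  (L[2][0] := 1)
  R3 -= 1*R0 → (0, 3, -1, -11)  (L[3][0] := 1)
[col 1] pivot 3
  R2 -= -2*R1 → (0, 0, 1, 4)  (L[2][1] := -2)
  R3 -= 1*R1 → (0, 0, -2, -11)  (L[3][1] := 1)

L[2][0] = 1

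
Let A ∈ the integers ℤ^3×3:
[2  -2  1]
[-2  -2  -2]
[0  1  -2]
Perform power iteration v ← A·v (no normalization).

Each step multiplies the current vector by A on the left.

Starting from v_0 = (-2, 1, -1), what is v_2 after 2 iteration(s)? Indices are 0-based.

v_0 = (-2, 1, -1).
v_1 = A·v_0 = (-7, 4, 3).
v_2 = A·v_1 = (-19, 0, -2).

v_2 = (-19, 0, -2)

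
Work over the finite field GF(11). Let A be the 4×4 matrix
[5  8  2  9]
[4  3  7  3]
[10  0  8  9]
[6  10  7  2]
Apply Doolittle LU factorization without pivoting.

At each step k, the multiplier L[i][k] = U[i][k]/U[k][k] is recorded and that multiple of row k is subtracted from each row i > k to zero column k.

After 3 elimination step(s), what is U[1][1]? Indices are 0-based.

U[1][1] = 1

k=0: U[0][0]=5
  eliminate (1,0): mult=3, new row 1: (0, 1, 1, 9); set L[1][0]=3
  eliminate (2,0): mult=2, new row 2: (0, 6, 4, 2); set L[2][0]=2
  eliminate (3,0): mult=10, new row 3: (0, 7, 9, 0); set L[3][0]=10
k=1: U[1][1]=1
  eliminate (2,1): mult=6, new row 2: (0, 0, 9, 3); set L[2][1]=6
  eliminate (3,1): mult=7, new row 3: (0, 0, 2, 3); set L[3][1]=7
k=2: U[2][2]=9
  eliminate (3,2): mult=10, new row 3: (0, 0, 0, 6); set L[3][2]=10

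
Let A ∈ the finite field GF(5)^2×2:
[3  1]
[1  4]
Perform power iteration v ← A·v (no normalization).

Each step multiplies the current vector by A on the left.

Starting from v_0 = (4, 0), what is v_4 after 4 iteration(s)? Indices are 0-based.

v_4 = (1, 1)

v_0 = (4, 0).
v_1 = A·v_0 = (2, 4).
v_2 = A·v_1 = (0, 3).
v_3 = A·v_2 = (3, 2).
v_4 = A·v_3 = (1, 1).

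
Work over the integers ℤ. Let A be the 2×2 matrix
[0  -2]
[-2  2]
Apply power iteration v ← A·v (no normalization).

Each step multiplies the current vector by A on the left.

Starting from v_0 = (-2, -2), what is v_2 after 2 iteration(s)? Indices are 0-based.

v_2 = (0, -8)

v_0 = (-2, -2).
v_1 = A·v_0 = (4, 0).
v_2 = A·v_1 = (0, -8).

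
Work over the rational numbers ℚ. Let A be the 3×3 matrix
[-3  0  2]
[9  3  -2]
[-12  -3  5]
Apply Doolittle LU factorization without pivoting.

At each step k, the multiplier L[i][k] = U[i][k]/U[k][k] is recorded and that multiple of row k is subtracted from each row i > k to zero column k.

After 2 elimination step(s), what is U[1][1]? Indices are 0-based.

k=0: U[0][0]=-3
  eliminate (1,0): mult=-3, new row 1: (0, 3, 4); set L[1][0]=-3
  eliminate (2,0): mult=4, new row 2: (0, -3, -3); set L[2][0]=4
k=1: U[1][1]=3
  eliminate (2,1): mult=-1, new row 2: (0, 0, 1); set L[2][1]=-1

U[1][1] = 3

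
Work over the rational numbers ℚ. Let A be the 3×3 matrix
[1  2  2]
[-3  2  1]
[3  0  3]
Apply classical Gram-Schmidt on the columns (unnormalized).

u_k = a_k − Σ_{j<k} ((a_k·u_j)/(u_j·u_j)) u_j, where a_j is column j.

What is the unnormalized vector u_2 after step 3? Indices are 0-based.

Step 1: u_0 = a_0 = (1, -3, 3).
Step 2: u_1 = a_1 − (-4/19)·u_0 = (42/19, 26/19, 12/19).
Step 3: u_2 = a_2 − (8/19)·u_0 − (73/68)·u_1 = (-27/34, 27/34, 18/17).

u_2 = (-27/34, 27/34, 18/17)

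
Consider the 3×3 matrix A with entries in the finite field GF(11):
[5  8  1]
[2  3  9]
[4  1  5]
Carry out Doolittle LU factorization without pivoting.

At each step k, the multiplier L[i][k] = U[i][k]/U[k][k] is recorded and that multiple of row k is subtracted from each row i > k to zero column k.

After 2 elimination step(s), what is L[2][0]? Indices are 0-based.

k=0: U[0][0]=5
  eliminate (1,0): mult=7, new row 1: (0, 2, 2); set L[1][0]=7
  eliminate (2,0): mult=3, new row 2: (0, 10, 2); set L[2][0]=3
k=1: U[1][1]=2
  eliminate (2,1): mult=5, new row 2: (0, 0, 3); set L[2][1]=5

L[2][0] = 3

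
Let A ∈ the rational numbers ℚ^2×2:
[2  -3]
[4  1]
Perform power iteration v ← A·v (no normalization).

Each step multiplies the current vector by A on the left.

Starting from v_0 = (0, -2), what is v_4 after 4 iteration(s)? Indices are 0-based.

v_4 = (-342, -26)

v_0 = (0, -2).
v_1 = A·v_0 = (6, -2).
v_2 = A·v_1 = (18, 22).
v_3 = A·v_2 = (-30, 94).
v_4 = A·v_3 = (-342, -26).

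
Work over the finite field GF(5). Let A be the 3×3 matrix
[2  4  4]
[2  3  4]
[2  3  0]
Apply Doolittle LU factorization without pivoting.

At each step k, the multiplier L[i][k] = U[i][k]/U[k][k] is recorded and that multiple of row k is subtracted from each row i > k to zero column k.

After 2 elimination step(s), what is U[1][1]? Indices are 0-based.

k=0: U[0][0]=2
  eliminate (1,0): mult=1, new row 1: (0, 4, 0); set L[1][0]=1
  eliminate (2,0): mult=1, new row 2: (0, 4, 1); set L[2][0]=1
k=1: U[1][1]=4
  eliminate (2,1): mult=1, new row 2: (0, 0, 1); set L[2][1]=1

U[1][1] = 4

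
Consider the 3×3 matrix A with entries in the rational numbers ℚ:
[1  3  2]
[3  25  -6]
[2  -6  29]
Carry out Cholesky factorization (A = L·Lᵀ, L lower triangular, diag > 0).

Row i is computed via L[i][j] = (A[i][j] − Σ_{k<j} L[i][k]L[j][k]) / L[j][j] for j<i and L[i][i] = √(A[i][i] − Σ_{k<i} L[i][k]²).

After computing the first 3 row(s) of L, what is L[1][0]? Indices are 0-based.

L[1][0] = 3

Step 1: L[0][0] = √(1) = 1.
  L[1][0] = (3) / L[0][0] = 3.
Step 2: L[1][1] = √(16) = 4.
  L[2][0] = (2) / L[0][0] = 2.
  L[2][1] = (-12) / L[1][1] = -3.
Step 3: L[2][2] = √(16) = 4.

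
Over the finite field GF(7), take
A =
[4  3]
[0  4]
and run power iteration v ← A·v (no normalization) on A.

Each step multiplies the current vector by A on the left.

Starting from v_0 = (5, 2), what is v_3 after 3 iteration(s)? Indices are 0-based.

v_3 = (6, 2)

v_0 = (5, 2).
v_1 = A·v_0 = (5, 1).
v_2 = A·v_1 = (2, 4).
v_3 = A·v_2 = (6, 2).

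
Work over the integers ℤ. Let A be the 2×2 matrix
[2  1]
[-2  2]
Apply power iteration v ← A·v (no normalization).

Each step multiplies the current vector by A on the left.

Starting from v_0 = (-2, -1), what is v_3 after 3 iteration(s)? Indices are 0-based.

v_0 = (-2, -1).
v_1 = A·v_0 = (-5, 2).
v_2 = A·v_1 = (-8, 14).
v_3 = A·v_2 = (-2, 44).

v_3 = (-2, 44)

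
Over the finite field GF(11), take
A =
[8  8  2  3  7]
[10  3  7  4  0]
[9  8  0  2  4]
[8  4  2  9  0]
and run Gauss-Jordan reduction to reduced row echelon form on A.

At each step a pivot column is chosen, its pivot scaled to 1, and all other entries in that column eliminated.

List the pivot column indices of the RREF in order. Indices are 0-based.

pivot columns: 0, 1, 2, 3

pivot(0,0)=8: scale R0 → (1, 1, 3, 10, 5)
  clear (1,0): R1 −= (10)R0 → (0, 4, 10, 3, 5)
  clear (2,0): R2 −= (9)R0 → (0, 10, 6, 0, 3)
  clear (3,0): R3 −= (8)R0 → (0, 7, 0, 6, 4)
pivot(1,1)=4: scale R1 → (0, 1, 8, 9, 4)
  clear (0,1): R0 −= (1)R1 → (1, 0, 6, 1, 1)
  clear (2,1): R2 −= (10)R1 → (0, 0, 3, 9, 7)
  clear (3,1): R3 −= (7)R1 → (0, 0, 10, 9, 9)
pivot(2,2)=3: scale R2 → (0, 0, 1, 3, 6)
  clear (0,2): R0 −= (6)R2 → (1, 0, 0, 5, 9)
  clear (1,2): R1 −= (8)R2 → (0, 1, 0, 7, 0)
  clear (3,2): R3 −= (10)R2 → (0, 0, 0, 1, 4)
pivot(3,3)=1: scale R3 → (0, 0, 0, 1, 4)
  clear (0,3): R0 −= (5)R3 → (1, 0, 0, 0, 0)
  clear (1,3): R1 −= (7)R3 → (0, 1, 0, 0, 5)
  clear (2,3): R2 −= (3)R3 → (0, 0, 1, 0, 5)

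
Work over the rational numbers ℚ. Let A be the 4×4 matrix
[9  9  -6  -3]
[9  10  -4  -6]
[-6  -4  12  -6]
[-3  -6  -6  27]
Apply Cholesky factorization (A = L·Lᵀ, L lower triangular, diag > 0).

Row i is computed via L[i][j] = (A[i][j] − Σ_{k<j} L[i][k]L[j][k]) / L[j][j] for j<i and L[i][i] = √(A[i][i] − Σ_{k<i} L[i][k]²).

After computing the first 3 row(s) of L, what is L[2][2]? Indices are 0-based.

L[2][2] = 2

Step 1: L[0][0] = √(9) = 3.
  L[1][0] = (9) / L[0][0] = 3.
Step 2: L[1][1] = √(1) = 1.
  L[2][0] = (-6) / L[0][0] = -2.
  L[2][1] = (2) / L[1][1] = 2.
Step 3: L[2][2] = √(4) = 2.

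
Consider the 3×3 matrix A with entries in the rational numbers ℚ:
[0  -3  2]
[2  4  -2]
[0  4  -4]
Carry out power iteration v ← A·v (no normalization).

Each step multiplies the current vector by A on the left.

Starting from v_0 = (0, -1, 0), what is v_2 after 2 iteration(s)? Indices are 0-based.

v_0 = (0, -1, 0).
v_1 = A·v_0 = (3, -4, -4).
v_2 = A·v_1 = (4, -2, 0).

v_2 = (4, -2, 0)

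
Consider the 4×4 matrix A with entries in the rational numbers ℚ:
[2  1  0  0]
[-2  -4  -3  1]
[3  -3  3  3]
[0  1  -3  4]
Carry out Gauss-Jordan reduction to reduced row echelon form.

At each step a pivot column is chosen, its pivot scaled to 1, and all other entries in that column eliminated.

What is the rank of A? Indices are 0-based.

pivot(0,0)=2: scale R0 → (1, 1/2, 0, 0)
  clear (1,0): R1 −= (-2)R0 → (0, -3, -3, 1)
  clear (2,0): R2 −= (3)R0 → (0, -9/2, 3, 3)
pivot(1,1)=-3: scale R1 → (0, 1, 1, -1/3)
  clear (0,1): R0 −= (1/2)R1 → (1, 0, -1/2, 1/6)
  clear (2,1): R2 −= (-9/2)R1 → (0, 0, 15/2, 3/2)
  clear (3,1): R3 −= (1)R1 → (0, 0, -4, 13/3)
pivot(2,2)=15/2: scale R2 → (0, 0, 1, 1/5)
  clear (0,2): R0 −= (-1/2)R2 → (1, 0, 0, 4/15)
  clear (1,2): R1 −= (1)R2 → (0, 1, 0, -8/15)
  clear (3,2): R3 −= (-4)R2 → (0, 0, 0, 77/15)
pivot(3,3)=77/15: scale R3 → (0, 0, 0, 1)
  clear (0,3): R0 −= (4/15)R3 → (1, 0, 0, 0)
  clear (1,3): R1 −= (-8/15)R3 → (0, 1, 0, 0)
  clear (2,3): R2 −= (1/5)R3 → (0, 0, 1, 0)

rank = 4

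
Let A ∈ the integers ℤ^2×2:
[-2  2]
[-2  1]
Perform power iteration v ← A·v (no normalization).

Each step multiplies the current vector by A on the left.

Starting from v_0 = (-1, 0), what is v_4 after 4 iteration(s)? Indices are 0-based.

v_0 = (-1, 0).
v_1 = A·v_0 = (2, 2).
v_2 = A·v_1 = (0, -2).
v_3 = A·v_2 = (-4, -2).
v_4 = A·v_3 = (4, 6).

v_4 = (4, 6)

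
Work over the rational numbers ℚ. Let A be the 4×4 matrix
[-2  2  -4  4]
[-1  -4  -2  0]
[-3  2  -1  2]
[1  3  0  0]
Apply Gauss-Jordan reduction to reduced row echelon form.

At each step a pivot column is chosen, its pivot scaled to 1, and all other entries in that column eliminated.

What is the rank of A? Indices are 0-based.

rank = 4

[1] R0 /= -2  ⇒  (1, -1, 2, -2)
     R1 -= -1·R0  ⇒  (0, -5, 0, -2)
     R2 -= -3·R0  ⇒  (0, -1, 5, -4)
     R3 -= 1·R0  ⇒  (0, 4, -2, 2)
[2] R1 /= -5  ⇒  (0, 1, 0, 2/5)
     R0 -= -1·R1  ⇒  (1, 0, 2, -8/5)
     R2 -= -1·R1  ⇒  (0, 0, 5, -18/5)
     R3 -= 4·R1  ⇒  (0, 0, -2, 2/5)
[3] R2 /= 5  ⇒  (0, 0, 1, -18/25)
     R0 -= 2·R2  ⇒  (1, 0, 0, -4/25)
     R3 -= -2·R2  ⇒  (0, 0, 0, -26/25)
[4] R3 /= -26/25  ⇒  (0, 0, 0, 1)
     R0 -= -4/25·R3  ⇒  (1, 0, 0, 0)
     R1 -= 2/5·R3  ⇒  (0, 1, 0, 0)
     R2 -= -18/25·R3  ⇒  (0, 0, 1, 0)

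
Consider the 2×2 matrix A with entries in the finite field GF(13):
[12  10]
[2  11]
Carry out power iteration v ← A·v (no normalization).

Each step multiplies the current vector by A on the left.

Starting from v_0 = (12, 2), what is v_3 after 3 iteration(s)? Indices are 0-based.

v_0 = (12, 2).
v_1 = A·v_0 = (8, 7).
v_2 = A·v_1 = (10, 2).
v_3 = A·v_2 = (10, 3).

v_3 = (10, 3)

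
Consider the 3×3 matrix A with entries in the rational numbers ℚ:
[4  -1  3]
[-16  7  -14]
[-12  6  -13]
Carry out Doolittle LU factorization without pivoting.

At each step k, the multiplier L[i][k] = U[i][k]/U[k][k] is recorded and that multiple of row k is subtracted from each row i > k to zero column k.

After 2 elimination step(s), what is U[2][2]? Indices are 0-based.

U[2][2] = -2

k=0: U[0][0]=4
  eliminate (1,0): mult=-4, new row 1: (0, 3, -2); set L[1][0]=-4
  eliminate (2,0): mult=-3, new row 2: (0, 3, -4); set L[2][0]=-3
k=1: U[1][1]=3
  eliminate (2,1): mult=1, new row 2: (0, 0, -2); set L[2][1]=1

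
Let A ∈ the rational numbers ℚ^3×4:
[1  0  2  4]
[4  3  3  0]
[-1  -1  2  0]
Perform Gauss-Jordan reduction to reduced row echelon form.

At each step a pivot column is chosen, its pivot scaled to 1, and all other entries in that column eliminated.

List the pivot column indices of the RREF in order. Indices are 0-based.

pivot(0,0)=1: scale R0 → (1, 0, 2, 4)
  clear (1,0): R1 −= (4)R0 → (0, 3, -5, -16)
  clear (2,0): R2 −= (-1)R0 → (0, -1, 4, 4)
pivot(1,1)=3: scale R1 → (0, 1, -5/3, -16/3)
  clear (2,1): R2 −= (-1)R1 → (0, 0, 7/3, -4/3)
pivot(2,2)=7/3: scale R2 → (0, 0, 1, -4/7)
  clear (0,2): R0 −= (2)R2 → (1, 0, 0, 36/7)
  clear (1,2): R1 −= (-5/3)R2 → (0, 1, 0, -44/7)

pivot columns: 0, 1, 2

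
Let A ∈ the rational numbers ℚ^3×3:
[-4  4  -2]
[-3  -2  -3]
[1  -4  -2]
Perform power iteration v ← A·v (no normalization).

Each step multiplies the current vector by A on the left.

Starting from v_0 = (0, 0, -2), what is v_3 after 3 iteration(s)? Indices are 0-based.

v_3 = (-88, 156, 200)

v_0 = (0, 0, -2).
v_1 = A·v_0 = (4, 6, 4).
v_2 = A·v_1 = (0, -36, -28).
v_3 = A·v_2 = (-88, 156, 200).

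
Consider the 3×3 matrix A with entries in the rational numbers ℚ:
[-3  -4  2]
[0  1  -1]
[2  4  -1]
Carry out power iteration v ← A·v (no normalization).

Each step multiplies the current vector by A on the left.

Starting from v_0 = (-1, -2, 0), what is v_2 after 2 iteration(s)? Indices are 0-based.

v_0 = (-1, -2, 0).
v_1 = A·v_0 = (11, -2, -10).
v_2 = A·v_1 = (-45, 8, 24).

v_2 = (-45, 8, 24)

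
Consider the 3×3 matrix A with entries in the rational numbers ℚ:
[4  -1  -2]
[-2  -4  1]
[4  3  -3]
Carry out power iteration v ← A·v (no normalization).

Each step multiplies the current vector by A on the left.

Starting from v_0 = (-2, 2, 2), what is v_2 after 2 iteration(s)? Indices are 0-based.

v_2 = (-38, 28, -38)

v_0 = (-2, 2, 2).
v_1 = A·v_0 = (-14, -2, -8).
v_2 = A·v_1 = (-38, 28, -38).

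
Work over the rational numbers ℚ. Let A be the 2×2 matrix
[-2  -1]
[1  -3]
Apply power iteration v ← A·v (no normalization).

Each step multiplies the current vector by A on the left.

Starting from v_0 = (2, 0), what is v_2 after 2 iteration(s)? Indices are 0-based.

v_2 = (6, -10)

v_0 = (2, 0).
v_1 = A·v_0 = (-4, 2).
v_2 = A·v_1 = (6, -10).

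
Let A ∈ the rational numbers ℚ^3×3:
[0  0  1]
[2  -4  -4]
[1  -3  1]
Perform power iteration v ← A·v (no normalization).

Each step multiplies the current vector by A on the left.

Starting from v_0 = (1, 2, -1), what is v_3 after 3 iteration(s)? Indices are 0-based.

v_0 = (1, 2, -1).
v_1 = A·v_0 = (-1, -2, -6).
v_2 = A·v_1 = (-6, 30, -1).
v_3 = A·v_2 = (-1, -128, -97).

v_3 = (-1, -128, -97)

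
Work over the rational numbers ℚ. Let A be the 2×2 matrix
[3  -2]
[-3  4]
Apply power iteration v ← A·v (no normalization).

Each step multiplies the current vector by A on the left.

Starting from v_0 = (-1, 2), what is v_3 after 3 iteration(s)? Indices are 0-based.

v_0 = (-1, 2).
v_1 = A·v_0 = (-7, 11).
v_2 = A·v_1 = (-43, 65).
v_3 = A·v_2 = (-259, 389).

v_3 = (-259, 389)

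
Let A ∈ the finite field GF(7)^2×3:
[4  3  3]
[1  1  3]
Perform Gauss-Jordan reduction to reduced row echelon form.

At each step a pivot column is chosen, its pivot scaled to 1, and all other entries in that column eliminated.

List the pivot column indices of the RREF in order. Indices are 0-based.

pivot columns: 0, 1

pivot(0,0)=4: scale R0 → (1, 6, 6)
  clear (1,0): R1 −= (1)R0 → (0, 2, 4)
pivot(1,1)=2: scale R1 → (0, 1, 2)
  clear (0,1): R0 −= (6)R1 → (1, 0, 1)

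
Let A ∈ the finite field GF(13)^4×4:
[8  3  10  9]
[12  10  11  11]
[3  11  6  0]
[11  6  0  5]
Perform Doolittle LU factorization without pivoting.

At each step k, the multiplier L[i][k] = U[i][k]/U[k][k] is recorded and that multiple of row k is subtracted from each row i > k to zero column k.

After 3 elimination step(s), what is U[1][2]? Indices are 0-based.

U[1][2] = 9

[col 0] pivot 8
  R1 -= 8*R0 → (0, 12, 9, 4)  (L[1][0] := 8)
  R2 -= 2*R0 → (0, 5, 12, 8)  (L[2][0] := 2)
  R3 -= 3*R0 → (0, 10, 9, 4)  (L[3][0] := 3)
[col 1] pivot 12
  R2 -= 8*R1 → (0, 0, 5, 2)  (L[2][1] := 8)
  R3 -= 3*R1 → (0, 0, 8, 5)  (L[3][1] := 3)
[col 2] pivot 5
  R3 -= 12*R2 → (0, 0, 0, 7)  (L[3][2] := 12)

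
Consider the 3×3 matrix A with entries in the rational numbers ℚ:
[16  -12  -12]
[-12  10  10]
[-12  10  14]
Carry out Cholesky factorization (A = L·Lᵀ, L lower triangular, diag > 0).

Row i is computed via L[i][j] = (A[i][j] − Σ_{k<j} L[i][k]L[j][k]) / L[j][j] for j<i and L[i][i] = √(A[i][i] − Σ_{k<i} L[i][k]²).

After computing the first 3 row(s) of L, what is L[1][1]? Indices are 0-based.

Step 1: L[0][0] = √(16) = 4.
  L[1][0] = (-12) / L[0][0] = -3.
Step 2: L[1][1] = √(1) = 1.
  L[2][0] = (-12) / L[0][0] = -3.
  L[2][1] = (1) / L[1][1] = 1.
Step 3: L[2][2] = √(4) = 2.

L[1][1] = 1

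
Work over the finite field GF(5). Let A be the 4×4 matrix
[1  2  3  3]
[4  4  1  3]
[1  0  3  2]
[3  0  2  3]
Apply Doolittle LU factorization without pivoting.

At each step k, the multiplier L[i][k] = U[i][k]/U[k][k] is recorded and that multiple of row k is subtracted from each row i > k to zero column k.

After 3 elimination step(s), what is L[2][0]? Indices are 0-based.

[col 0] pivot 1
  R1 -= 4*R0 → (0, 1, 4, 1)  (L[1][0] := 4)
  R2 -= 1*R0 → (0, 3, 0, 4)  (L[2][0] := 1)
  R3 -= 3*R0 → (0, 4, 3, 4)  (L[3][0] := 3)
[col 1] pivot 1
  R2 -= 3*R1 → (0, 0, 3, 1)  (L[2][1] := 3)
  R3 -= 4*R1 → (0, 0, 2, 0)  (L[3][1] := 4)
[col 2] pivot 3
  R3 -= 4*R2 → (0, 0, 0, 1)  (L[3][2] := 4)

L[2][0] = 1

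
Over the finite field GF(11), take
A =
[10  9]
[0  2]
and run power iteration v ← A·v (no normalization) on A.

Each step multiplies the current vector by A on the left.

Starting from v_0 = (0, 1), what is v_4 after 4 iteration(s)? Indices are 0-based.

v_0 = (0, 1).
v_1 = A·v_0 = (9, 2).
v_2 = A·v_1 = (9, 4).
v_3 = A·v_2 = (5, 8).
v_4 = A·v_3 = (1, 5).

v_4 = (1, 5)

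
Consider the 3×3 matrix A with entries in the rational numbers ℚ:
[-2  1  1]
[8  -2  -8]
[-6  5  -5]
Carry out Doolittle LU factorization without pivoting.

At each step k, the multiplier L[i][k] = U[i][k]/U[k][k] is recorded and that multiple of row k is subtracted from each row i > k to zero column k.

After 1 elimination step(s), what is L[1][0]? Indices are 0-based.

L[1][0] = -4

[col 0] pivot -2
  R1 -= -4*R0 → (0, 2, -4)  (L[1][0] := -4)
  R2 -= 3*R0 → (0, 2, -8)  (L[2][0] := 3)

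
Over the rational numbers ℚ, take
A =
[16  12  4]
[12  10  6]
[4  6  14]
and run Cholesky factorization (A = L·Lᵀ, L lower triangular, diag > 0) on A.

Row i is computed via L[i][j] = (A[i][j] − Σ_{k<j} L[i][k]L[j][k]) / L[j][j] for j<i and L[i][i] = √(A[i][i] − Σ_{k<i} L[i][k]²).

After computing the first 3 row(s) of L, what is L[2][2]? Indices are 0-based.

L[2][2] = 2

Step 1: L[0][0] = √(16) = 4.
  L[1][0] = (12) / L[0][0] = 3.
Step 2: L[1][1] = √(1) = 1.
  L[2][0] = (4) / L[0][0] = 1.
  L[2][1] = (3) / L[1][1] = 3.
Step 3: L[2][2] = √(4) = 2.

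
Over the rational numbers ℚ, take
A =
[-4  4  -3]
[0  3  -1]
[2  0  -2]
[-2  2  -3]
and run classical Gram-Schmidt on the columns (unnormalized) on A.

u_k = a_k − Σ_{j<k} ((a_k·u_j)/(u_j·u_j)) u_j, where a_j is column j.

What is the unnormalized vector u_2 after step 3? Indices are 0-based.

u_2 = (-6/37, 47/37, -141/74, -117/74)

Step 1: u_0 = a_0 = (-4, 0, 2, -2).
Step 2: u_1 = a_1 − (-5/6)·u_0 = (2/3, 3, 5/3, 1/3).
Step 3: u_2 = a_2 − (7/12)·u_0 − (-28/37)·u_1 = (-6/37, 47/37, -141/74, -117/74).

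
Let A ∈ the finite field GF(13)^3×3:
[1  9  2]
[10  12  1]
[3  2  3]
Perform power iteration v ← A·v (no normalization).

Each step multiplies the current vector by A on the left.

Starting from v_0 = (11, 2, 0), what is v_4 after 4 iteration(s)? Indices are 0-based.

v_0 = (11, 2, 0).
v_1 = A·v_0 = (3, 4, 11).
v_2 = A·v_1 = (9, 11, 11).
v_3 = A·v_2 = (0, 12, 4).
v_4 = A·v_3 = (12, 5, 10).

v_4 = (12, 5, 10)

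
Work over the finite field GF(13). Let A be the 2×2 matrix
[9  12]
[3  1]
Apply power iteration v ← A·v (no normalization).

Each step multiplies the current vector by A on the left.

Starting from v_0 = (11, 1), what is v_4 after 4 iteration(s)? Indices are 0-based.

v_0 = (11, 1).
v_1 = A·v_0 = (7, 8).
v_2 = A·v_1 = (3, 3).
v_3 = A·v_2 = (11, 12).
v_4 = A·v_3 = (9, 6).

v_4 = (9, 6)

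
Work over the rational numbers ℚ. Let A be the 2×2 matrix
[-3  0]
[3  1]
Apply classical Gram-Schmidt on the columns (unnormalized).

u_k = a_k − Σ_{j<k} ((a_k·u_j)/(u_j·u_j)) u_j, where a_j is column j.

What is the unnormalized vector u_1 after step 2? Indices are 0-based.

u_1 = (1/2, 1/2)

Step 1: u_0 = a_0 = (-3, 3).
Step 2: u_1 = a_1 − (1/6)·u_0 = (1/2, 1/2).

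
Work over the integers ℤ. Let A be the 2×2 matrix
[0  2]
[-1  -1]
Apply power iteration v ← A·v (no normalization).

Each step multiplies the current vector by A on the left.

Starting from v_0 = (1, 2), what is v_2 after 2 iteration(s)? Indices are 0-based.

v_2 = (-6, -1)

v_0 = (1, 2).
v_1 = A·v_0 = (4, -3).
v_2 = A·v_1 = (-6, -1).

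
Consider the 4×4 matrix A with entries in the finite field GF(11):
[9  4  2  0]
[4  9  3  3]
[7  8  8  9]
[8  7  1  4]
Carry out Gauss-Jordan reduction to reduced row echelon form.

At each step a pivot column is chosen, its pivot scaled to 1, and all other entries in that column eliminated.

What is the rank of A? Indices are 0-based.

[1] R0 /= 9  ⇒  (1, 9, 10, 0)
     R1 -= 4·R0  ⇒  (0, 6, 7, 3)
     R2 -= 7·R0  ⇒  (0, 0, 4, 9)
     R3 -= 8·R0  ⇒  (0, 1, 9, 4)
[2] R1 /= 6  ⇒  (0, 1, 3, 6)
     R0 -= 9·R1  ⇒  (1, 0, 5, 1)
     R3 -= 1·R1  ⇒  (0, 0, 6, 9)
[3] R2 /= 4  ⇒  (0, 0, 1, 5)
     R0 -= 5·R2  ⇒  (1, 0, 0, 9)
     R1 -= 3·R2  ⇒  (0, 1, 0, 2)
     R3 -= 6·R2  ⇒  (0, 0, 0, 1)
[4] R3 /= 1  ⇒  (0, 0, 0, 1)
     R0 -= 9·R3  ⇒  (1, 0, 0, 0)
     R1 -= 2·R3  ⇒  (0, 1, 0, 0)
     R2 -= 5·R3  ⇒  (0, 0, 1, 0)

rank = 4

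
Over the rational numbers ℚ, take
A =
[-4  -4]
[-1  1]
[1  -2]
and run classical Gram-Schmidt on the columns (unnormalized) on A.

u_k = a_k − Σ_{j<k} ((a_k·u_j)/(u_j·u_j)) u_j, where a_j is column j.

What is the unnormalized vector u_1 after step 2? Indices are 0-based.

Step 1: u_0 = a_0 = (-4, -1, 1).
Step 2: u_1 = a_1 − (13/18)·u_0 = (-10/9, 31/18, -49/18).

u_1 = (-10/9, 31/18, -49/18)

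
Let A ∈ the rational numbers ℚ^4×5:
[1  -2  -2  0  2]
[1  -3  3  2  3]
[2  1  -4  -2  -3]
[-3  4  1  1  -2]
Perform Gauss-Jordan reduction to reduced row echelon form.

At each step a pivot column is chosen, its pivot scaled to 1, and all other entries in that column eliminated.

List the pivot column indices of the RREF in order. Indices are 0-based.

pivot(0,0)=1: scale R0 → (1, -2, -2, 0, 2)
  clear (1,0): R1 −= (1)R0 → (0, -1, 5, 2, 1)
  clear (2,0): R2 −= (2)R0 → (0, 5, 0, -2, -7)
  clear (3,0): R3 −= (-3)R0 → (0, -2, -5, 1, 4)
pivot(1,1)=-1: scale R1 → (0, 1, -5, -2, -1)
  clear (0,1): R0 −= (-2)R1 → (1, 0, -12, -4, 0)
  clear (2,1): R2 −= (5)R1 → (0, 0, 25, 8, -2)
  clear (3,1): R3 −= (-2)R1 → (0, 0, -15, -3, 2)
pivot(2,2)=25: scale R2 → (0, 0, 1, 8/25, -2/25)
  clear (0,2): R0 −= (-12)R2 → (1, 0, 0, -4/25, -24/25)
  clear (1,2): R1 −= (-5)R2 → (0, 1, 0, -2/5, -7/5)
  clear (3,2): R3 −= (-15)R2 → (0, 0, 0, 9/5, 4/5)
pivot(3,3)=9/5: scale R3 → (0, 0, 0, 1, 4/9)
  clear (0,3): R0 −= (-4/25)R3 → (1, 0, 0, 0, -8/9)
  clear (1,3): R1 −= (-2/5)R3 → (0, 1, 0, 0, -11/9)
  clear (2,3): R2 −= (8/25)R3 → (0, 0, 1, 0, -2/9)

pivot columns: 0, 1, 2, 3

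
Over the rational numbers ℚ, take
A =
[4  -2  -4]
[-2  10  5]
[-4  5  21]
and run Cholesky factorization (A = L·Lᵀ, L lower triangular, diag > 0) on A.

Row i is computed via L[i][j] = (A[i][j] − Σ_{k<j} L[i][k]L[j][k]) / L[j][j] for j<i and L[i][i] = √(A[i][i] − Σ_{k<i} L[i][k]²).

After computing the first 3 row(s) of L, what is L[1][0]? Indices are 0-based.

L[1][0] = -1

Step 1: L[0][0] = √(4) = 2.
  L[1][0] = (-2) / L[0][0] = -1.
Step 2: L[1][1] = √(9) = 3.
  L[2][0] = (-4) / L[0][0] = -2.
  L[2][1] = (3) / L[1][1] = 1.
Step 3: L[2][2] = √(16) = 4.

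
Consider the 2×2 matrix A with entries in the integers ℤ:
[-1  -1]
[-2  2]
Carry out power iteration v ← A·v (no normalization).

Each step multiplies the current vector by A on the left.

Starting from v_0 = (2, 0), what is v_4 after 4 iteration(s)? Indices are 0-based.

v_0 = (2, 0).
v_1 = A·v_0 = (-2, -4).
v_2 = A·v_1 = (6, -4).
v_3 = A·v_2 = (-2, -20).
v_4 = A·v_3 = (22, -36).

v_4 = (22, -36)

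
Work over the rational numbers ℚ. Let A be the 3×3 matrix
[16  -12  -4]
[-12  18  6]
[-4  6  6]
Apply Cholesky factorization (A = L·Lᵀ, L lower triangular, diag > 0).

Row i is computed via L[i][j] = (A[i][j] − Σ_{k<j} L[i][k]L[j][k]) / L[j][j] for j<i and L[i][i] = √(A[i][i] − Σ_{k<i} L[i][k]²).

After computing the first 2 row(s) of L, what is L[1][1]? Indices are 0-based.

L[1][1] = 3

Step 1: L[0][0] = √(16) = 4.
  L[1][0] = (-12) / L[0][0] = -3.
Step 2: L[1][1] = √(9) = 3.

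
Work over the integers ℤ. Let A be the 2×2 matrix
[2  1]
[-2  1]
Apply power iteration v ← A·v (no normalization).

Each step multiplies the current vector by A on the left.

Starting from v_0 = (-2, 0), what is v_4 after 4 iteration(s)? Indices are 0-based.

v_0 = (-2, 0).
v_1 = A·v_0 = (-4, 4).
v_2 = A·v_1 = (-4, 12).
v_3 = A·v_2 = (4, 20).
v_4 = A·v_3 = (28, 12).

v_4 = (28, 12)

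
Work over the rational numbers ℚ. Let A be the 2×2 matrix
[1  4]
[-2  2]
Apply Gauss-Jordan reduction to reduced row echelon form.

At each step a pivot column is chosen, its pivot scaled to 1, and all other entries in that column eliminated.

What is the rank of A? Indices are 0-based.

rank = 2

[1] R0 /= 1  ⇒  (1, 4)
     R1 -= -2·R0  ⇒  (0, 10)
[2] R1 /= 10  ⇒  (0, 1)
     R0 -= 4·R1  ⇒  (1, 0)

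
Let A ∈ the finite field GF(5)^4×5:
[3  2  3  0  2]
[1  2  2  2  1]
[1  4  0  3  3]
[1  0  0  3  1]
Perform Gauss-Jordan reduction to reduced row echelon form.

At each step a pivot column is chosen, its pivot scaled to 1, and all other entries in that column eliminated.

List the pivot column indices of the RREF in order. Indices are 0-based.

[1] R0 /= 3  ⇒  (1, 4, 1, 0, 4)
     R1 -= 1·R0  ⇒  (0, 3, 1, 2, 2)
     R2 -= 1·R0  ⇒  (0, 0, 4, 3, 4)
     R3 -= 1·R0  ⇒  (0, 1, 4, 3, 2)
[2] R1 /= 3  ⇒  (0, 1, 2, 4, 4)
     R0 -= 4·R1  ⇒  (1, 0, 3, 4, 3)
     R3 -= 1·R1  ⇒  (0, 0, 2, 4, 3)
[3] R2 /= 4  ⇒  (0, 0, 1, 2, 1)
     R0 -= 3·R2  ⇒  (1, 0, 0, 3, 0)
     R1 -= 2·R2  ⇒  (0, 1, 0, 0, 2)
     R3 -= 2·R2  ⇒  (0, 0, 0, 0, 1)
column 3 empty below row 3
[4] R3 /= 1  ⇒  (0, 0, 0, 0, 1)
     R1 -= 2·R3  ⇒  (0, 1, 0, 0, 0)
     R2 -= 1·R3  ⇒  (0, 0, 1, 2, 0)

pivot columns: 0, 1, 2, 4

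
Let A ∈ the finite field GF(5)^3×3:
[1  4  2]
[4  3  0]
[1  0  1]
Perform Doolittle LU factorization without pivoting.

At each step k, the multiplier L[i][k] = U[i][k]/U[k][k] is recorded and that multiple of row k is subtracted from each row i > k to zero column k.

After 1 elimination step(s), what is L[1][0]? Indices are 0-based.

k=0: U[0][0]=1
  eliminate (1,0): mult=4, new row 1: (0, 2, 2); set L[1][0]=4
  eliminate (2,0): mult=1, new row 2: (0, 1, 4); set L[2][0]=1

L[1][0] = 4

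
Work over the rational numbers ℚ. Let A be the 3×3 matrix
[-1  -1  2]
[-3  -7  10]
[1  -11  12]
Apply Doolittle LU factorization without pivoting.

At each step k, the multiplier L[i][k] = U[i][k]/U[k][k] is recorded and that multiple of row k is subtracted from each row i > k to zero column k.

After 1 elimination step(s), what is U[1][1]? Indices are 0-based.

Step 1: pivot at (0,0) is -1.
  row1 ← row1 − (3)·row0  ⇒  L[1][0]=3, U row1=(0, -4, 4)
  row2 ← row2 − (-1)·row0  ⇒  L[2][0]=-1, U row2=(0, -12, 14)

U[1][1] = -4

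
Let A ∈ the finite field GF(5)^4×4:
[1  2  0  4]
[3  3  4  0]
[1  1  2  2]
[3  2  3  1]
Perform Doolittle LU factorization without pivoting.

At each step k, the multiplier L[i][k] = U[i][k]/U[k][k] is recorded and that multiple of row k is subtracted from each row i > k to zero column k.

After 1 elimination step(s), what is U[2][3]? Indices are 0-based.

U[2][3] = 3

Step 1: pivot at (0,0) is 1.
  row1 ← row1 − (3)·row0  ⇒  L[1][0]=3, U row1=(0, 2, 4, 3)
  row2 ← row2 − (1)·row0  ⇒  L[2][0]=1, U row2=(0, 4, 2, 3)
  row3 ← row3 − (3)·row0  ⇒  L[3][0]=3, U row3=(0, 1, 3, 4)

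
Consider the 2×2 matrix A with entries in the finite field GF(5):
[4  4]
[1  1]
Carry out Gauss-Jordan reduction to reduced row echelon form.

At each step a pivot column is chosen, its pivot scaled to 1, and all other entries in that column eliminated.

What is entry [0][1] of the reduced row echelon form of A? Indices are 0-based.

pivot(0,0)=4: scale R0 → (1, 1)
  clear (1,0): R1 −= (1)R0 → (0, 0)
col 1: no nonzero at/below row 1; advance.

M[0][1] = 1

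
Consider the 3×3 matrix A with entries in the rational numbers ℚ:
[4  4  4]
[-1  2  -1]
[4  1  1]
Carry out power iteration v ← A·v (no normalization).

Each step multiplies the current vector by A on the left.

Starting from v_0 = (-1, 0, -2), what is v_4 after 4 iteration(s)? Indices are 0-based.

v_4 = (-1824, 933, -1500)

v_0 = (-1, 0, -2).
v_1 = A·v_0 = (-12, 3, -6).
v_2 = A·v_1 = (-60, 24, -51).
v_3 = A·v_2 = (-348, 159, -267).
v_4 = A·v_3 = (-1824, 933, -1500).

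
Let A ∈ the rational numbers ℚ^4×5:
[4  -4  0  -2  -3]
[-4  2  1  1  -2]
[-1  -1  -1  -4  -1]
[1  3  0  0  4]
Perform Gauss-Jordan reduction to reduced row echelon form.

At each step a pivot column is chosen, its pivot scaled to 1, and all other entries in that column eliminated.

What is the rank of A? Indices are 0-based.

step 1: normalize row 0 (÷4) = (1, -1, 0, -1/2, -3/4)
  row 1: subtract -4×row0 = (0, -2, 1, -1, -5)
  row 2: subtract -1×row0 = (0, -2, -1, -9/2, -7/4)
  row 3: subtract 1×row0 = (0, 4, 0, 1/2, 19/4)
step 2: normalize row 1 (÷-2) = (0, 1, -1/2, 1/2, 5/2)
  row 0: subtract -1×row1 = (1, 0, -1/2, 0, 7/4)
  row 2: subtract -2×row1 = (0, 0, -2, -7/2, 13/4)
  row 3: subtract 4×row1 = (0, 0, 2, -3/2, -21/4)
step 3: normalize row 2 (÷-2) = (0, 0, 1, 7/4, -13/8)
  row 0: subtract -1/2×row2 = (1, 0, 0, 7/8, 15/16)
  row 1: subtract -1/2×row2 = (0, 1, 0, 11/8, 27/16)
  row 3: subtract 2×row2 = (0, 0, 0, -5, -2)
step 4: normalize row 3 (÷-5) = (0, 0, 0, 1, 2/5)
  row 0: subtract 7/8×row3 = (1, 0, 0, 0, 47/80)
  row 1: subtract 11/8×row3 = (0, 1, 0, 0, 91/80)
  row 2: subtract 7/4×row3 = (0, 0, 1, 0, -93/40)

rank = 4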